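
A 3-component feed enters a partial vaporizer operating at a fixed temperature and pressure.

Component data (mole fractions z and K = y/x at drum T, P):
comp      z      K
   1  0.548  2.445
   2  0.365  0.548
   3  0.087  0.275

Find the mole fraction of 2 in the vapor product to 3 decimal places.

y_2 = 0.300

Let β = V/F and solve Σ zᵢ(Kᵢ−1)/(1+β(Kᵢ−1)) = 0.
g(0) = ΣzᵢKᵢ − 1 = 0.564 and g(1) = 1 − Σzᵢ/Kᵢ = -0.207, so a root lies in (0, 1).
Newton iteration, β⁰ = 0.5:
  β = 0.500: g = 0.1476, g' = -0.623 → β = 0.737
  β = 0.737: g = 0.0006, g' = -0.647 → β = 0.738
Converged at β = 0.738.
Compositions from xᵢ = zᵢ/(1+β(Kᵢ−1)), yᵢ = Kᵢxᵢ:
  1: x = 0.265, y = 0.648
  2: x = 0.548, y = 0.300
  3: x = 0.187, y = 0.051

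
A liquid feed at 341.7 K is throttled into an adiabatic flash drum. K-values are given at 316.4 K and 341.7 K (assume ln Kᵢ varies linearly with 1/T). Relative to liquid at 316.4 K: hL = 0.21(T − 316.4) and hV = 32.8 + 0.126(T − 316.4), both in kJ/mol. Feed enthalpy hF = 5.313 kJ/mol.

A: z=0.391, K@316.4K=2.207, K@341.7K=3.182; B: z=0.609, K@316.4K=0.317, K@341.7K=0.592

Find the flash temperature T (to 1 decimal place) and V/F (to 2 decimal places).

Adiabatic flash: solve Rachford–Rice at each trial T, then check hF = ψ·hV(T) + (1−ψ)·hL(T).
  T = 316.4 K: K = (2.207, 0.317), RR gives ψ = 0.068, H_out = 2.228 kJ/mol
  T = 341.7 K: K = (3.182, 0.592), RR gives ψ = 0.679, H_out = 26.148 kJ/mol
  T = 329.0 K: K = (2.667, 0.438), RR gives ψ = 0.330, H_out = 13.128 kJ/mol
  T = 322.7 K: K = (2.431, 0.374), RR gives ψ = 0.199, H_out = 7.733 kJ/mol
  T = 319.5 K: K = (2.315, 0.344), RR gives ψ = 0.133, H_out = 4.982 kJ/mol
  T = 321.1 K: K = (2.373, 0.359), RR gives ψ = 0.166, H_out = 6.365 kJ/mol
Linear interpolation between T = 319.5 (H_out = 4.982) and T = 321.1 (H_out = 6.365) on hF = 5.313 gives T ≈ 319.9 K, at which ψ = 0.14.

T = 319.9 K, V/F = 0.14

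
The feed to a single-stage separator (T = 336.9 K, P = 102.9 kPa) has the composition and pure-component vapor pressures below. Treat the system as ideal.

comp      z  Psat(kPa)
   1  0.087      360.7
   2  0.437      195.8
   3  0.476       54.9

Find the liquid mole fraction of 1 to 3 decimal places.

x_1 = 0.032

Raoult's law: Kᵢ = Pᵢˢᵃᵗ/P = Pᵢˢᵃᵗ/102.9.
  K_1 = 360.7/102.9 = 3.50534, K_2 = 195.8/102.9 = 1.90282, K_3 = 54.9/102.9 = 0.53353
Material balance + equilibrium reduce to Σ zᵢ(Kᵢ−1)/(1+β(Kᵢ−1)) = 0.
Check two-phase: ΣzᵢKᵢ = 1.390 > 1 and Σzᵢ/Kᵢ = 1.147 > 1, so g(0) = 0.390 > 0 and g(1) = -0.147 < 0.
Newton iteration, β⁰ = 0.5:
  β = 0.500: g = 0.0790, g' = -0.453 → β = 0.674
  β = 0.674: g = 0.0023, g' = -0.434 → β = 0.680
Converged at β = 0.680.
Compositions from xᵢ = zᵢ/(1+β(Kᵢ−1)), yᵢ = Kᵢxᵢ:
  1: x = 0.032, y = 0.113
  2: x = 0.271, y = 0.515
  3: x = 0.697, y = 0.372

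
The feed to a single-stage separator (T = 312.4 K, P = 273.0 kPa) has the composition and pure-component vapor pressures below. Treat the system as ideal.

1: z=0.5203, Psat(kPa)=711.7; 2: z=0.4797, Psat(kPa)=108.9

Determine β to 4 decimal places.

β = 0.5671

Raoult's law: Kᵢ = Pᵢˢᵃᵗ/P = Pᵢˢᵃᵗ/273.0.
  K_1 = 711.7/273.0 = 2.606960, K_2 = 108.9/273.0 = 0.398901
Newton iteration, β⁰ = 0.33:
  β = 0.3300: g = 0.18667, g' = -0.8435 → β = 0.5513
  β = 0.5513: g = 0.01207, g' = -0.7655 → β = 0.5671
Converged at β = 0.5671.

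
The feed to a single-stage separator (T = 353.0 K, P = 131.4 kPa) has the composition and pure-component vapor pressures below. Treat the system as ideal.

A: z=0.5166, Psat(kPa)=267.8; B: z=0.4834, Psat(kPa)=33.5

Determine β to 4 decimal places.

β = 0.2277

Raoult's law: Kᵢ = Pᵢˢᵃᵗ/P = Pᵢˢᵃᵗ/131.4.
  K_A = 267.8/131.4 = 2.038052, K_B = 33.5/131.4 = 0.254947
Material balance + equilibrium reduce to Σ zᵢ(Kᵢ−1)/(1+β(Kᵢ−1)) = 0.
Check two-phase: ΣzᵢKᵢ = 1.1761 > 1 and Σzᵢ/Kᵢ = 2.1496 > 1, so g(0) = 0.1761 > 0 and g(1) = -1.1496 < 0.
Binary case is linear: z₁(K₁−1)(1+β(K₂−1)) + z₂(K₂−1)(1+β(K₁−1)) = 0
⇒ β = [z₁(K₁−1)+z₂(K₂−1)] / [−(K₁−1)(K₂−1)] = 0.17610/0.77340 = 0.2277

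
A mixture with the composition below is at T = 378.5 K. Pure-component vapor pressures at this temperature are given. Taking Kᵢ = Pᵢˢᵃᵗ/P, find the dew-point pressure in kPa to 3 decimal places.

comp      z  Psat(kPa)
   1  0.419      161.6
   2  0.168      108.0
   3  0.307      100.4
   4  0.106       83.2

At the dew point ψ → 1, so Σzᵢ/Kᵢ = 1 with Kᵢ = Pᵢˢᵃᵗ/P ⇒ 1/P = Σzᵢ/Pᵢˢᵃᵗ.
1/P = 0.419/161.6 + 0.168/108.0 + 0.307/100.4 + 0.106/83.2 = 0.008480 ⇒ P = 117.922 kPa

Pdew = 117.922 kPa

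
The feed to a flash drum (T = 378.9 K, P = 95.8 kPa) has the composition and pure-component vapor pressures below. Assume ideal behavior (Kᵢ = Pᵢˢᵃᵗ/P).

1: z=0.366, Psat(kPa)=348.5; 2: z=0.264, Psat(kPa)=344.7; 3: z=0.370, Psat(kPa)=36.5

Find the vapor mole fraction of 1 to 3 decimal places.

y_1 = 0.402

Raoult's law: Kᵢ = Pᵢˢᵃᵗ/P = Pᵢˢᵃᵗ/95.8.
  K_1 = 348.5/95.8 = 3.63779, K_2 = 344.7/95.8 = 3.59812, K_3 = 36.5/95.8 = 0.38100
Material balance + equilibrium reduce to Σ zᵢ(Kᵢ−1)/(1+ψ(Kᵢ−1)) = 0.
Feasibility: ΣzᵢKᵢ = 2.422, Σzᵢ/Kᵢ = 1.145 — both > 1, two phases present.
Newton iteration, ψ⁰ = 0.5:
  ψ = 0.500: g = 0.3830, g' = -1.108 → ψ = 0.846
  ψ = 0.846: g = 0.0328, g' = -1.043 → ψ = 0.877
Converged at ψ = 0.877.
Compositions from xᵢ = zᵢ/(1+ψ(Kᵢ−1)), yᵢ = Kᵢxᵢ:
  1: x = 0.110, y = 0.402
  2: x = 0.081, y = 0.290
  3: x = 0.809, y = 0.308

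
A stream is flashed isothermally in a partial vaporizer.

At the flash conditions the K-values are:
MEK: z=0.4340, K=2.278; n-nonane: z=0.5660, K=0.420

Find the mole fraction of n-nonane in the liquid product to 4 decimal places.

x_n-nonane = 0.6878

Material balance + equilibrium reduce to Σ zᵢ(Kᵢ−1)/(1+β(Kᵢ−1)) = 0.
Check two-phase: ΣzᵢKᵢ = 1.2264 > 1 and Σzᵢ/Kᵢ = 1.5381 > 1, so g(0) = 0.2264 > 0 and g(1) = -0.5381 < 0.
Newton iteration, β⁰ = 0.52:
  β = 0.5200: g = -0.13683, g' = -0.6462 → β = 0.3082
  β = 0.3082: g = -0.00184, g' = -0.6471 → β = 0.3054
Converged at β = 0.3054.
Compositions from xᵢ = zᵢ/(1+β(Kᵢ−1)), yᵢ = Kᵢxᵢ:
  MEK: x = 0.3122, y = 0.7111
  n-nonane: x = 0.6878, y = 0.2889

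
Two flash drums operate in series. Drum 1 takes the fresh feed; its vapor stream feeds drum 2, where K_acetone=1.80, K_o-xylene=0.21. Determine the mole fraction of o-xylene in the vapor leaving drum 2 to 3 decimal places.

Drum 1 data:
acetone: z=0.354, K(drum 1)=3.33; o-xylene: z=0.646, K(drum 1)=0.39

Drum 1:
Rachford–Rice: g(ψ₁) = Σ zᵢ(Kᵢ−1)/(1+ψ₁(Kᵢ−1)) = 0.
Check two-phase: ΣzᵢKᵢ = 1.431 > 1 and Σzᵢ/Kᵢ = 1.763 > 1, so g(0) = 0.431 > 0 and g(1) = -0.763 < 0.
Binary case is linear: z₁(K₁−1)(1+ψ₁(K₂−1)) + z₂(K₂−1)(1+ψ₁(K₁−1)) = 0
⇒ ψ₁ = [z₁(K₁−1)+z₂(K₂−1)] / [−(K₁−1)(K₂−1)] = 0.4308/1.4213 = 0.303
Drum-1 compositions:
  acetone: x = 0.207, y = 0.691
  o-xylene: x = 0.793, y = 0.309
Drum-2 feed = drum-1 vapor: z₂ = (0.6909, 0.3091).
Drum 2:
Material balance + equilibrium reduce to Σ zᵢ(Kᵢ−1)/(1+ψ₂(Kᵢ−1)) = 0.
g(0) = ΣzᵢKᵢ − 1 = 0.309 and g(1) = 1 − Σzᵢ/Kᵢ = -0.856, so a root lies in (0, 1).
Binary case is linear: z₁(K₁−1)(1+ψ₂(K₂−1)) + z₂(K₂−1)(1+ψ₂(K₁−1)) = 0
⇒ ψ₂ = [z₁(K₁−1)+z₂(K₂−1)] / [−(K₁−1)(K₂−1)] = 0.3086/0.6320 = 0.488
  acetone: x = 0.497, y = 0.894
  o-xylene: x = 0.503, y = 0.106

y_o-xylene (drum 2) = 0.106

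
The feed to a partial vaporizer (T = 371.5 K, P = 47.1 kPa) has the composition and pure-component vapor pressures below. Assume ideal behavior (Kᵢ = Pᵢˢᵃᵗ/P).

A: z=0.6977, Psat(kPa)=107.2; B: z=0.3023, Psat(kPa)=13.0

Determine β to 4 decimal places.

β = 0.7268

Raoult's law: Kᵢ = Pᵢˢᵃᵗ/P = Pᵢˢᵃᵗ/47.1.
  K_A = 107.2/47.1 = 2.276008, K_B = 13.0/47.1 = 0.276008
Binary case is linear: z₁(K₁−1)(1+β(K₂−1)) + z₂(K₂−1)(1+β(K₁−1)) = 0
⇒ β = [z₁(K₁−1)+z₂(K₂−1)] / [−(K₁−1)(K₂−1)] = 0.67141/0.92382 = 0.7268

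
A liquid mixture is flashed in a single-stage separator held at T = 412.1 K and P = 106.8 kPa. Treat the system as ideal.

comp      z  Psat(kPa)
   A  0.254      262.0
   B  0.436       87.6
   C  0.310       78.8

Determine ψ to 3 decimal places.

ψ = 0.666

Raoult's law: Kᵢ = Pᵢˢᵃᵗ/P = Pᵢˢᵃᵗ/106.8.
  K_A = 262.0/106.8 = 2.45318, K_B = 87.6/106.8 = 0.82022, K_C = 78.8/106.8 = 0.73783
Material balance + equilibrium reduce to Σ zᵢ(Kᵢ−1)/(1+ψ(Kᵢ−1)) = 0.
Feasibility: ΣzᵢKᵢ = 1.209, Σzᵢ/Kᵢ = 1.055 — both > 1, two phases present.
Newton iteration, ψ⁰ = 0.32:
  ψ = 0.320: g = 0.0801, g' = -0.291 → ψ = 0.595
  ψ = 0.595: g = 0.0139, g' = -0.202 → ψ = 0.664
  ψ = 0.664: g = 0.0005, g' = -0.188 → ψ = 0.666
Converged at ψ = 0.666.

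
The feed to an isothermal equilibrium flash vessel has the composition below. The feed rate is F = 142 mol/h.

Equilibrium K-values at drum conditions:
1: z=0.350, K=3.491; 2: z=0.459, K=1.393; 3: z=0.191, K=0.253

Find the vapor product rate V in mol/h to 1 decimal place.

V = 123.8 mol/h

Rachford–Rice: g(ψ) = Σ zᵢ(Kᵢ−1)/(1+ψ(Kᵢ−1)) = 0.
g(0) = ΣzᵢKᵢ − 1 = 0.910 and g(1) = 1 − Σzᵢ/Kᵢ = -0.185, so a root lies in (0, 1).
Newton iteration, ψ⁰ = 0.68:
  ψ = 0.680: g = 0.1760, g' = -0.784 → ψ = 0.905
  ψ = 0.905: g = -0.0390, g' = -1.257 → ψ = 0.874
  ψ = 0.874: g = -0.0019, g' = -1.138 → ψ = 0.872
Converged at ψ = 0.872.
Then V = ψ·F = 0.8719·142 = 123.8 mol/h and L = F − V = 18.2 mol/h.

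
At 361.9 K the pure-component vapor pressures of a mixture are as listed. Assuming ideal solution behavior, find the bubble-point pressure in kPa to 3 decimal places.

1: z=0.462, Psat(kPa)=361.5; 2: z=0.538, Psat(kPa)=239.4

Pbub = 295.810 kPa

At the bubble point ψ → 0, so ΣzᵢKᵢ = 1 with Kᵢ = Pᵢˢᵃᵗ/P ⇒ P = ΣzᵢPᵢˢᵃᵗ.
P = 0.462·361.5 + 0.538·239.4 = 295.810 kPa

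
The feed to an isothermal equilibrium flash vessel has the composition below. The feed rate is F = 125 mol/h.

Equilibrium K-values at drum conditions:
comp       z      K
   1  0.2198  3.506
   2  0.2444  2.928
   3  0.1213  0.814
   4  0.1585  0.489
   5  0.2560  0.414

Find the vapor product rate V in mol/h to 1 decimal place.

V = 86.5 mol/h

Newton–Raphson from β = 0.5:
  β = 0.5000: g = 0.13855, g' = -0.7631 → β = 0.6816
  β = 0.6816: g = 0.00714, g' = -0.7045 → β = 0.6917
Converged at β = 0.6917.
Then V = β·F = 0.6917·125 = 86.5 mol/h and L = F − V = 38.5 mol/h.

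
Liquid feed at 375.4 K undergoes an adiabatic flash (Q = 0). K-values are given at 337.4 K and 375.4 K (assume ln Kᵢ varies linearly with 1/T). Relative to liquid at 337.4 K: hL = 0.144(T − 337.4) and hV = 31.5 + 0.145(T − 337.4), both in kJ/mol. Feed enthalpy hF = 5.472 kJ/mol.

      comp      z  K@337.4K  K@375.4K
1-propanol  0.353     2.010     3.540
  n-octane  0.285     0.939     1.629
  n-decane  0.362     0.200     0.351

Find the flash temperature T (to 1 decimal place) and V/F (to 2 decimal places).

T = 340.3 K, V/F = 0.16

Adiabatic flash: solve Rachford–Rice at each trial T, then check hF = ψ·hV(T) + (1−ψ)·hL(T).
  T = 337.4 K: K = (2.010, 0.939, 0.200), RR gives ψ = 0.085, H_out = 2.685 kJ/mol
  T = 375.4 K: K = (3.540, 1.629, 0.351), RR gives ψ = 0.719, H_out = 28.155 kJ/mol
  T = 356.4 K: K = (2.708, 1.255, 0.269), RR gives ψ = 0.465, H_out = 17.396 kJ/mol
  T = 346.9 K: K = (2.343, 1.090, 0.233), RR gives ψ = 0.303, H_out = 10.917 kJ/mol
  T = 342.1 K: K = (2.170, 1.012, 0.216), RR gives ψ = 0.202, H_out = 7.055 kJ/mol
  T = 339.8 K: K = (2.091, 0.976, 0.208), RR gives ψ = 0.148, H_out = 5.002 kJ/mol
Linear interpolation between T = 339.8 (H_out = 5.002) and T = 342.1 (H_out = 7.055) on hF = 5.472 gives T ≈ 340.3 K, at which ψ = 0.16.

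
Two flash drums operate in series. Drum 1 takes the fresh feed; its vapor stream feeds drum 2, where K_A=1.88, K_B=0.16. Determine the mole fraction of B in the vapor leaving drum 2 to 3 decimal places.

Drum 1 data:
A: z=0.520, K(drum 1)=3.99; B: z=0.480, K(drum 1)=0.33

Drum 1:
Rachford–Rice: g(ψ₁) = Σ zᵢ(Kᵢ−1)/(1+ψ₁(Kᵢ−1)) = 0.
g(0) = ΣzᵢKᵢ − 1 = 1.233 and g(1) = 1 − Σzᵢ/Kᵢ = -0.585, so a root lies in (0, 1).
Iterate (Newton) starting at ψ₁ = 0.5:
  ψ₁ = 0.500: g = 0.1396, g' = -1.234 → ψ₁ = 0.613
  ψ₁ = 0.613: g = 0.0030, g' = -1.200 → ψ₁ = 0.616
Converged at ψ₁ = 0.616.
Drum-1 compositions:
  A: x = 0.183, y = 0.730
  B: x = 0.817, y = 0.270
Drum-2 feed = drum-1 vapor: z₂ = (0.7304, 0.2696).
Drum 2:
Iterate (Newton) starting at ψ₂ = 0.68:
  ψ₂ = 0.680: g = -0.1260, g' = -1.256 → ψ₂ = 0.580
  ψ₂ = 0.580: g = -0.0157, g' = -0.971 → ψ₂ = 0.563
Converged at ψ₂ = 0.563.
  A: x = 0.488, y = 0.918
  B: x = 0.512, y = 0.082

y_B (drum 2) = 0.082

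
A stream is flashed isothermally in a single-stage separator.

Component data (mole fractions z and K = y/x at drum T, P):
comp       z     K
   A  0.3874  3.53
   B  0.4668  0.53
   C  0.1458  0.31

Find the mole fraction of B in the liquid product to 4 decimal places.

x_B = 0.6067

Rachford–Rice: g(β) = Σ zᵢ(Kᵢ−1)/(1+β(Kᵢ−1)) = 0.
Feasibility: ΣzᵢKᵢ = 1.6601, Σzᵢ/Kᵢ = 1.4608 — both > 1, two phases present.
Newton iteration, β⁰ = 0.36:
  β = 0.3600: g = 0.11501, g' = -0.9514 → β = 0.4809
  β = 0.4809: g = 0.00815, g' = -0.8323 → β = 0.4907
Converged at β = 0.4907.
Compositions from xᵢ = zᵢ/(1+β(Kᵢ−1)), yᵢ = Kᵢxᵢ:
  A: x = 0.1728, y = 0.6101
  B: x = 0.6067, y = 0.3216
  C: x = 0.2204, y = 0.0683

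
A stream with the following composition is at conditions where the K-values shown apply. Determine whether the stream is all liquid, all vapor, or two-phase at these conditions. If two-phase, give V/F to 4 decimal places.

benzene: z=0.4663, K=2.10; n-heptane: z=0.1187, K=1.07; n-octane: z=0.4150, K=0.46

ΣzᵢKᵢ = 1.2971; Σzᵢ/Kᵢ = 1.2352.
Both exceed 1, so a two-phase solution exists.
Iterate (Newton) starting at ψ = 0.44:
  ψ = 0.4400: g = 0.05976, g' = -0.4649 → ψ = 0.5685
  ψ = 0.5685: g = 0.00018, g' = -0.4661 → ψ = 0.5689
Converged at ψ = 0.5689.

two-phase, V/F = 0.5689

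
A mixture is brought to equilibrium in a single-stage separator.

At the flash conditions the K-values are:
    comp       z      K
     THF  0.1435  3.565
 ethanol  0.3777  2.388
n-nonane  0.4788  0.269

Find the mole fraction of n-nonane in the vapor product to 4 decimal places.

Material balance + equilibrium reduce to Σ zᵢ(Kᵢ−1)/(1+ψ(Kᵢ−1)) = 0.
Feasibility: ΣzᵢKᵢ = 1.5423, Σzᵢ/Kᵢ = 1.9783 — both > 1, two phases present.
Newton–Raphson from ψ = 0.5:
  ψ = 0.5000: g = -0.08089, g' = -1.0703 → ψ = 0.4244
  ψ = 0.4244: g = -0.00131, g' = -1.0424 → ψ = 0.4232
Converged at ψ = 0.4232.
Compositions from xᵢ = zᵢ/(1+ψ(Kᵢ−1)), yᵢ = Kᵢxᵢ:
  THF: x = 0.0688, y = 0.2453
  ethanol: x = 0.2379, y = 0.5682
  n-nonane: x = 0.6932, y = 0.1865

y_n-nonane = 0.1865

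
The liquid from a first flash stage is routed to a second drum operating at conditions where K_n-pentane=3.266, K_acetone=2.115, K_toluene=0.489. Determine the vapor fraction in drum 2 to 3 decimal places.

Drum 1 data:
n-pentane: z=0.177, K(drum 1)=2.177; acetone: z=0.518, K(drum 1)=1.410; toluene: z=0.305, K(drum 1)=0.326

V/F (drum 2) = 0.707

Drum 1:
Let ψ₁ = V/F and solve Σ zᵢ(Kᵢ−1)/(1+ψ₁(Kᵢ−1)) = 0.
Check two-phase: ΣzᵢKᵢ = 1.215 > 1 and Σzᵢ/Kᵢ = 1.384 > 1, so g(0) = 0.215 > 0 and g(1) = -0.384 < 0.
Iterate (Newton) starting at ψ₁ = 0.47:
  ψ₁ = 0.470: g = 0.0113, g' = -0.460 → ψ₁ = 0.495
  ψ₁ = 0.495: g = -0.0001, g' = -0.470 → ψ₁ = 0.494
Converged at ψ₁ = 0.494.
Drum-1 compositions:
  n-pentane: x = 0.112, y = 0.244
  acetone: x = 0.431, y = 0.607
  toluene: x = 0.457, y = 0.149
Drum-2 feed = drum-1 liquid: z₂ = (0.1119, 0.4307, 0.4574).
Drum 2:
Rachford–Rice: g(ψ₂) = Σ zᵢ(Kᵢ−1)/(1+ψ₂(Kᵢ−1)) = 0.
Check two-phase: ΣzᵢKᵢ = 1.500 > 1 and Σzᵢ/Kᵢ = 1.173 > 1, so g(0) = 0.500 > 0 and g(1) = -0.173 < 0.
Newton–Raphson from ψ₂ = 0.5:
  ψ₂ = 0.500: g = 0.1133, g' = -0.563 → ψ₂ = 0.701
  ψ₂ = 0.701: g = 0.0031, g' = -0.544 → ψ₂ = 0.707
Converged at ψ₂ = 0.707.
  n-pentane: x = 0.043, y = 0.140
  acetone: x = 0.241, y = 0.509
  toluene: x = 0.716, y = 0.350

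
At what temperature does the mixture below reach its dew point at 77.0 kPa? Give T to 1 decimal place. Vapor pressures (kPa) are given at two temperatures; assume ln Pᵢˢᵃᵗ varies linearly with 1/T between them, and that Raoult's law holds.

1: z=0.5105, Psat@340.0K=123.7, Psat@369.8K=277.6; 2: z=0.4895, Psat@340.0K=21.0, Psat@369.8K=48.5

T = 366.5 K

Dew-point temperature: Σzᵢ·P/Pᵢˢᵃᵗ(T) = 1. Interpolate ln Pᵢˢᵃᵗ = aᵢ + bᵢ/T.
  T = 340.0 K: ΣzᵢP/Pᵢˢᵃᵗ = 2.1126
  T = 369.8 K: ΣzᵢP/Pᵢˢᵃᵗ = 0.9187
  T = 354.9 K: ΣzᵢP/Pᵢˢᵃᵗ = 1.3690
  T = 362.4 K: ΣzᵢP/Pᵢˢᵃᵗ = 1.1154
  T = 366.1 K: ΣzᵢP/Pᵢˢᵃᵗ = 1.0113
  T = 368.0 K: ΣzᵢP/Pᵢˢᵃᵗ = 0.9624
Interpolating between 366.1 K and 368.0 K gives T ≈ 366.5 K.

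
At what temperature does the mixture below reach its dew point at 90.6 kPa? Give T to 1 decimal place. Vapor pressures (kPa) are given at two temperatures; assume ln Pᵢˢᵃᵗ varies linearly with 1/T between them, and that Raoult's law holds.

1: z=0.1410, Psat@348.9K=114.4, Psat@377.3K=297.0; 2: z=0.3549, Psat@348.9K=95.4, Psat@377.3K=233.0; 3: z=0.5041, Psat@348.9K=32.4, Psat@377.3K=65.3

Dew-point temperature: Σzᵢ·P/Pᵢˢᵃᵗ(T) = 1. Interpolate ln Pᵢˢᵃᵗ = aᵢ + bᵢ/T.
  T = 348.9 K: ΣzᵢP/Pᵢˢᵃᵗ = 1.8583
  T = 377.3 K: ΣzᵢP/Pᵢˢᵃᵗ = 0.8804
  T = 363.1 K: ΣzᵢP/Pᵢˢᵃᵗ = 1.2594
  T = 370.2 K: ΣzᵢP/Pᵢˢᵃᵗ = 1.0492
  T = 373.8 K: ΣzᵢP/Pᵢˢᵃᵗ = 0.9591
  T = 372.0 K: ΣzᵢP/Pᵢˢᵃᵗ = 1.0029
Interpolating between 372.0 K and 373.8 K gives T ≈ 372.1 K.

T = 372.1 K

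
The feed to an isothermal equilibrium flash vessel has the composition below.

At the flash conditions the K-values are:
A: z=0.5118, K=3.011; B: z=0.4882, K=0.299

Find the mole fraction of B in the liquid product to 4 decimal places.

x_B = 0.7415

Material balance + equilibrium reduce to Σ zᵢ(Kᵢ−1)/(1+β(Kᵢ−1)) = 0.
Feasibility: ΣzᵢKᵢ = 1.6870, Σzᵢ/Kᵢ = 1.8028 — both > 1, two phases present.
Newton iteration, β⁰ = 0.7:
  β = 0.7000: g = -0.24448, g' = -1.2819 → β = 0.5093
  β = 0.5093: g = -0.02377, g' = -1.0854 → β = 0.4874
  β = 0.4874: g = -0.00005, g' = -1.0814 → β = 0.4873
Converged at β = 0.4873.
Compositions from xᵢ = zᵢ/(1+β(Kᵢ−1)), yᵢ = Kᵢxᵢ:
  A: x = 0.2585, y = 0.7783
  B: x = 0.7415, y = 0.2217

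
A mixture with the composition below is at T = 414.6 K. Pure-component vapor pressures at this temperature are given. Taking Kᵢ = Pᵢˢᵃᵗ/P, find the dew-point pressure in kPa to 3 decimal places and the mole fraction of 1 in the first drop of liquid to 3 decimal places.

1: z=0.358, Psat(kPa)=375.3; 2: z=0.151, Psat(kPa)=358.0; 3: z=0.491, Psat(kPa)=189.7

At the dew point ψ → 1, so Σzᵢ/Kᵢ = 1 with Kᵢ = Pᵢˢᵃᵗ/P ⇒ 1/P = Σzᵢ/Pᵢˢᵃᵗ.
1/P = 0.358/375.3 + 0.151/358.0 + 0.491/189.7 = 0.003964 ⇒ P = 252.271 kPa
xᵢ = zᵢP/Pᵢˢᵃᵗ ⇒ x_1 = 0.358·252.271/375.3 = 0.241

Pdew = 252.271 kPa, x_1 = 0.241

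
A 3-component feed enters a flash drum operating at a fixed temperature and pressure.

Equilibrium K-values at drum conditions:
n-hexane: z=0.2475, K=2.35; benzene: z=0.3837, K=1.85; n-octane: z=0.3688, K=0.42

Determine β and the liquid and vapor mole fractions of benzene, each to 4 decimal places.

Rachford–Rice: g(β) = Σ zᵢ(Kᵢ−1)/(1+β(Kᵢ−1)) = 0.
Feasibility: ΣzᵢKᵢ = 1.4464, Σzᵢ/Kᵢ = 1.1908 — both > 1, two phases present.
Newton iteration, β⁰ = 0.5:
  β = 0.5000: g = 0.12708, g' = -0.5434 → β = 0.7339
  β = 0.7339: g = -0.00372, g' = -0.5950 → β = 0.7276
Converged at β = 0.7276.
Compositions from xᵢ = zᵢ/(1+β(Kᵢ−1)), yᵢ = Kᵢxᵢ:
  n-hexane: x = 0.1249, y = 0.2934
  benzene: x = 0.2371, y = 0.4386
  n-octane: x = 0.6381, y = 0.2680

β = 0.7276, x_benzene = 0.2371, y_benzene = 0.4386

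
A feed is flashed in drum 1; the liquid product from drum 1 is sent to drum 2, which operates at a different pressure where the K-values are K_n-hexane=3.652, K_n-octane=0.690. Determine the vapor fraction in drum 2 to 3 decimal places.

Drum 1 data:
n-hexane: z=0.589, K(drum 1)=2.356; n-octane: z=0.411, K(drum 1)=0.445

Drum 1:
Let ψ₁ = V/F and solve Σ zᵢ(Kᵢ−1)/(1+ψ₁(Kᵢ−1)) = 0.
Check two-phase: ΣzᵢKᵢ = 1.571 > 1 and Σzᵢ/Kᵢ = 1.174 > 1, so g(0) = 0.571 > 0 and g(1) = -0.174 < 0.
Binary case is linear: z₁(K₁−1)(1+ψ₁(K₂−1)) + z₂(K₂−1)(1+ψ₁(K₁−1)) = 0
⇒ ψ₁ = [z₁(K₁−1)+z₂(K₂−1)] / [−(K₁−1)(K₂−1)] = 0.5706/0.7526 = 0.758
Drum-1 compositions:
  n-hexane: x = 0.290, y = 0.684
  n-octane: x = 0.710, y = 0.316
Drum-2 feed = drum-1 liquid: z₂ = (0.2904, 0.7096).
Drum 2:
Let ψ₂ = V/F and solve Σ zᵢ(Kᵢ−1)/(1+ψ₂(Kᵢ−1)) = 0.
Check two-phase: ΣzᵢKᵢ = 1.550 > 1 and Σzᵢ/Kᵢ = 1.108 > 1, so g(0) = 0.550 > 0 and g(1) = -0.108 < 0.
Binary case is linear: z₁(K₁−1)(1+ψ₂(K₂−1)) + z₂(K₂−1)(1+ψ₂(K₁−1)) = 0
⇒ ψ₂ = [z₁(K₁−1)+z₂(K₂−1)] / [−(K₁−1)(K₂−1)] = 0.5502/0.8221 = 0.669
  n-hexane: x = 0.105, y = 0.382
  n-octane: x = 0.895, y = 0.618

V/F (drum 2) = 0.669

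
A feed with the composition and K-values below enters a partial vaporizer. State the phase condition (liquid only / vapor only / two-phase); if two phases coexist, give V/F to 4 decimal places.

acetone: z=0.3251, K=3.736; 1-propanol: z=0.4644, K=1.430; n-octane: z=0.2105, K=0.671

ΣzᵢKᵢ = 2.0199; Σzᵢ/Kᵢ = 0.7255.
Since Σzᵢ/Kᵢ < 1 the mixture is above its dew point — single vapor phase.

vapor only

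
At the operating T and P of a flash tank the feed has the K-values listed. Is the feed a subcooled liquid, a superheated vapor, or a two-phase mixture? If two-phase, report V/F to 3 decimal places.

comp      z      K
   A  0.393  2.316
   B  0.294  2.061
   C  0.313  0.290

two-phase, V/F = 0.707

ΣzᵢKᵢ = 1.607; Σzᵢ/Kᵢ = 1.392.
Both exceed 1, so a two-phase solution exists.
Let ψ = V/F and solve Σ zᵢ(Kᵢ−1)/(1+ψ(Kᵢ−1)) = 0.
Newton–Raphson from ψ = 0.33:
  ψ = 0.330: g = 0.3014, g' = -0.782 → ψ = 0.716
  ψ = 0.716: g = -0.0081, g' = -0.940 → ψ = 0.707
Converged at ψ = 0.707.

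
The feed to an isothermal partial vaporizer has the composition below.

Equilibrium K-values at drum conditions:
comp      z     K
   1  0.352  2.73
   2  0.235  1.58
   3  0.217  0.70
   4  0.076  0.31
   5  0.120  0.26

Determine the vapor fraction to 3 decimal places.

Material balance + equilibrium reduce to Σ zᵢ(Kᵢ−1)/(1+ψ(Kᵢ−1)) = 0.
g(0) = ΣzᵢKᵢ − 1 = 0.539 and g(1) = 1 − Σzᵢ/Kᵢ = -0.294, so a root lies in (0, 1).
Iterate (Newton) starting at ψ = 0.41:
  ψ = 0.410: g = 0.1915, g' = -0.643 → ψ = 0.708
  ψ = 0.708: g = -0.0012, g' = -0.712 → ψ = 0.706
Converged at ψ = 0.706.

ψ = 0.706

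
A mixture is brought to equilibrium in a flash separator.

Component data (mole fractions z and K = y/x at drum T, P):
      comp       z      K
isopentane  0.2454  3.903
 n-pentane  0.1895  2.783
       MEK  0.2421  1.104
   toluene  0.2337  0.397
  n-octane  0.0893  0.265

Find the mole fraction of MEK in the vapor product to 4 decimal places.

y_MEK = 0.2483

Rachford–Rice: g(ψ) = Σ zᵢ(Kᵢ−1)/(1+ψ(Kᵢ−1)) = 0.
Feasibility: ΣzᵢKᵢ = 1.8689, Σzᵢ/Kᵢ = 1.2759 — both > 1, two phases present.
Newton iteration, ψ⁰ = 0.5:
  ψ = 0.5000: g = 0.18764, g' = -0.8096 → ψ = 0.7318
  ψ = 0.7318: g = 0.00379, g' = -0.8256 → ψ = 0.7364
Converged at ψ = 0.7363.
Compositions from xᵢ = zᵢ/(1+ψ(Kᵢ−1)), yᵢ = Kᵢxᵢ:
  isopentane: x = 0.0782, y = 0.3053
  n-pentane: x = 0.0819, y = 0.2280
  MEK: x = 0.2249, y = 0.2483
  toluene: x = 0.4203, y = 0.1669
  n-octane: x = 0.1946, y = 0.0516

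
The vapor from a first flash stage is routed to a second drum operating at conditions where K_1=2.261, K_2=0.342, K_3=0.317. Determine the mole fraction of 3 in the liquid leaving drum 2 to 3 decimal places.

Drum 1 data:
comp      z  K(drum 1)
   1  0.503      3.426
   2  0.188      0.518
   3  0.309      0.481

x_3 (drum 2) = 0.405

Drum 1:
Newton–Raphson from ψ₁ = 0.62:
  ψ₁ = 0.620: g = 0.1216, g' = -0.742 → ψ₁ = 0.784
  ψ₁ = 0.784: g = 0.0045, g' = -0.701 → ψ₁ = 0.790
Converged at ψ₁ = 0.790.
Drum-1 compositions:
  1: x = 0.172, y = 0.591
  2: x = 0.304, y = 0.157
  3: x = 0.524, y = 0.252
Drum-2 feed = drum-1 vapor: z₂ = (0.5907, 0.1573, 0.2520).
Drum 2:
Let ψ₂ = V/F and solve Σ zᵢ(Kᵢ−1)/(1+ψ₂(Kᵢ−1)) = 0.
Feasibility: ΣzᵢKᵢ = 1.469, Σzᵢ/Kᵢ = 1.516 — both > 1, two phases present.
Iterate (Newton) starting at ψ₂ = 0.5:
  ψ₂ = 0.500: g = 0.0412, g' = -0.776 → ψ₂ = 0.553
  ψ₂ = 0.553: g = -0.0005, g' = -0.798 → ψ₂ = 0.552
Converged at ψ₂ = 0.552.
  1: x = 0.348, y = 0.787
  2: x = 0.247, y = 0.085
  3: x = 0.405, y = 0.128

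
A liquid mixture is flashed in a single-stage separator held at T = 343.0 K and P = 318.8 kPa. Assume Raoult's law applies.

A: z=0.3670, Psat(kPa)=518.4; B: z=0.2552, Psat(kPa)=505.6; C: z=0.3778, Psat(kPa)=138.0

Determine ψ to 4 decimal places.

Raoult's law: Kᵢ = Pᵢˢᵃᵗ/P = Pᵢˢᵃᵗ/318.8.
  K_A = 518.4/318.8 = 1.626098, K_B = 505.6/318.8 = 1.585947, K_C = 138.0/318.8 = 0.432873
Let ψ = V/F and solve Σ zᵢ(Kᵢ−1)/(1+ψ(Kᵢ−1)) = 0.
Check two-phase: ΣzᵢKᵢ = 1.1651 > 1 and Σzᵢ/Kᵢ = 1.2594 > 1, so g(0) = 0.1651 > 0 and g(1) = -0.2594 < 0.
Newton iteration, ψ⁰ = 0.38:
  ψ = 0.3800: g = 0.03480, g' = -0.3499 → ψ = 0.4794
  ψ = 0.4794: g = -0.00081, g' = -0.3677 → ψ = 0.4772
Converged at ψ = 0.4772.

ψ = 0.4772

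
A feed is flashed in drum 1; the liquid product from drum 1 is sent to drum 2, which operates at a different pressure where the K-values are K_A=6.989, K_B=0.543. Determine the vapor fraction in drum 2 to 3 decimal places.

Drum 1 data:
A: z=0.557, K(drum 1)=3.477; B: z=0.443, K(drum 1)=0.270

V/F (drum 2) = 0.369

Drum 1:
Binary case is linear: z₁(K₁−1)(1+ψ₁(K₂−1)) + z₂(K₂−1)(1+ψ₁(K₁−1)) = 0
⇒ ψ₁ = [z₁(K₁−1)+z₂(K₂−1)] / [−(K₁−1)(K₂−1)] = 1.0563/1.8082 = 0.584
Drum-1 compositions:
  A: x = 0.228, y = 0.791
  B: x = 0.772, y = 0.209
Drum-2 feed = drum-1 liquid: z₂ = (0.2276, 0.7724).
Drum 2:
Material balance + equilibrium reduce to Σ zᵢ(Kᵢ−1)/(1+ψ₂(Kᵢ−1)) = 0.
Check two-phase: ΣzᵢKᵢ = 2.010 > 1 and Σzᵢ/Kᵢ = 1.455 > 1, so g(0) = 1.010 > 0 and g(1) = -0.455 < 0.
Binary case is linear: z₁(K₁−1)(1+ψ₂(K₂−1)) + z₂(K₂−1)(1+ψ₂(K₁−1)) = 0
⇒ ψ₂ = [z₁(K₁−1)+z₂(K₂−1)] / [−(K₁−1)(K₂−1)] = 1.0103/2.7370 = 0.369
  A: x = 0.071, y = 0.495
  B: x = 0.929, y = 0.505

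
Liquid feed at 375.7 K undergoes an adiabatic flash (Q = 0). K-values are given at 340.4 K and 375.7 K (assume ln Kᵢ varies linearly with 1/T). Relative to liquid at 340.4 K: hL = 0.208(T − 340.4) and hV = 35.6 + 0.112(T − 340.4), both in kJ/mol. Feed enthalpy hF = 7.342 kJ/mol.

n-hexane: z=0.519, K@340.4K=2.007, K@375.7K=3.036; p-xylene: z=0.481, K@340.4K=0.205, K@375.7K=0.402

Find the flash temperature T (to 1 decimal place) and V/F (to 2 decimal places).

T = 341.9 K, V/F = 0.20

Adiabatic flash: solve Rachford–Rice at each trial T, then check hF = ψ·hV(T) + (1−ψ)·hL(T).
  T = 340.4 K: K = (2.007, 0.205), RR gives ψ = 0.175, H_out = 6.236 kJ/mol
  T = 375.7 K: K = (3.036, 0.402), RR gives ψ = 0.632, H_out = 27.688 kJ/mol
  T = 358.0 K: K = (2.492, 0.292), RR gives ψ = 0.410, H_out = 17.575 kJ/mol
  T = 349.2 K: K = (2.243, 0.246), RR gives ψ = 0.301, H_out = 12.287 kJ/mol
  T = 344.8 K: K = (2.123, 0.225), RR gives ψ = 0.241, H_out = 9.395 kJ/mol
  T = 342.6 K: K = (2.065, 0.215), RR gives ψ = 0.209, H_out = 7.855 kJ/mol
Linear interpolation between T = 340.4 (H_out = 6.236) and T = 342.6 (H_out = 7.855) on hF = 7.342 gives T ≈ 341.9 K, at which ψ = 0.20.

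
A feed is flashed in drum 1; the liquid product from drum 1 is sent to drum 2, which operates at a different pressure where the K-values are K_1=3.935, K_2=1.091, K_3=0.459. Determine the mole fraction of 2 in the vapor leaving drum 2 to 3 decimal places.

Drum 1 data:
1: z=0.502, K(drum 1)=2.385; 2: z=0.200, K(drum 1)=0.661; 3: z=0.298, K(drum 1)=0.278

Drum 1:
Let ψ₁ = V/F and solve Σ zᵢ(Kᵢ−1)/(1+ψ₁(Kᵢ−1)) = 0.
g(0) = ΣzᵢKᵢ − 1 = 0.412 and g(1) = 1 − Σzᵢ/Kᵢ = -0.585, so a root lies in (0, 1).
Newton–Raphson from ψ₁ = 0.5:
  ψ₁ = 0.500: g = -0.0076, g' = -0.750 → ψ₁ = 0.490
Converged at ψ₁ = 0.490.
Drum-1 compositions:
  1: x = 0.299, y = 0.713
  2: x = 0.240, y = 0.159
  3: x = 0.461, y = 0.128
Drum-2 feed = drum-1 liquid: z₂ = (0.2991, 0.2398, 0.4611).
Drum 2:
Let ψ₂ = V/F and solve Σ zᵢ(Kᵢ−1)/(1+ψ₂(Kᵢ−1)) = 0.
Feasibility: ΣzᵢKᵢ = 1.650, Σzᵢ/Kᵢ = 1.300 — both > 1, two phases present.
Iterate (Newton) starting at ψ₂ = 0.5:
  ψ₂ = 0.500: g = 0.0347, g' = -0.679 → ψ₂ = 0.551
  ψ₂ = 0.551: g = 0.0007, g' = -0.652 → ψ₂ = 0.552
Converged at ψ₂ = 0.552.
  1: x = 0.114, y = 0.449
  2: x = 0.228, y = 0.249
  3: x = 0.658, y = 0.302

y_2 (drum 2) = 0.249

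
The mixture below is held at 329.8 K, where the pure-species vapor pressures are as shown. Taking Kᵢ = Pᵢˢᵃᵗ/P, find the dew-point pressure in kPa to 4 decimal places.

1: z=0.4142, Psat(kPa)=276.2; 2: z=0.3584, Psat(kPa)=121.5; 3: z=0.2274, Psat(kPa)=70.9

Pdew = 130.6034 kPa

At the dew point ψ → 1, so Σzᵢ/Kᵢ = 1 with Kᵢ = Pᵢˢᵃᵗ/P ⇒ 1/P = Σzᵢ/Pᵢˢᵃᵗ.
1/P = 0.4142/276.2 + 0.3584/121.5 + 0.2274/70.9 = 0.0076568 ⇒ P = 130.6034 kPa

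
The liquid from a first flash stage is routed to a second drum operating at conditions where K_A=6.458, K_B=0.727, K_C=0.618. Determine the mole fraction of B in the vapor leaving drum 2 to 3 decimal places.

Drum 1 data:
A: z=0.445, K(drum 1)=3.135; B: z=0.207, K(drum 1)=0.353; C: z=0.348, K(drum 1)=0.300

Drum 1:
Let ψ₁ = V/F and solve Σ zᵢ(Kᵢ−1)/(1+ψ₁(Kᵢ−1)) = 0.
Feasibility: ΣzᵢKᵢ = 1.573, Σzᵢ/Kᵢ = 1.888 — both > 1, two phases present.
Newton–Raphson from ψ₁ = 0.5:
  ψ₁ = 0.500: g = -0.1132, g' = -1.067 → ψ₁ = 0.394
Converged at ψ₁ = 0.394.
Drum-1 compositions:
  A: x = 0.242, y = 0.758
  B: x = 0.278, y = 0.098
  C: x = 0.480, y = 0.144
Drum-2 feed = drum-1 liquid: z₂ = (0.2417, 0.2778, 0.4805).
Drum 2:
Material balance + equilibrium reduce to Σ zᵢ(Kᵢ−1)/(1+ψ₂(Kᵢ−1)) = 0.
Feasibility: ΣzᵢKᵢ = 2.060, Σzᵢ/Kᵢ = 1.197 — both > 1, two phases present.
Newton–Raphson from ψ₂ = 0.5:
  ψ₂ = 0.500: g = 0.0391, g' = -0.653 → ψ₂ = 0.560
  ψ₂ = 0.560: g = 0.0023, g' = -0.580 → ψ₂ = 0.564
Converged at ψ₂ = 0.564.
  A: x = 0.059, y = 0.383
  B: x = 0.328, y = 0.239
  C: x = 0.612, y = 0.378

y_B (drum 2) = 0.239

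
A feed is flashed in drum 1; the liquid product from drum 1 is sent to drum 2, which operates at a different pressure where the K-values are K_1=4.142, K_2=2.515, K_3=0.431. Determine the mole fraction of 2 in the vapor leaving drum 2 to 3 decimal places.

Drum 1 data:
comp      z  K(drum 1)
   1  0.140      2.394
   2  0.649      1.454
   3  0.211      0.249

Drum 1:
Rachford–Rice: g(ψ₁) = Σ zᵢ(Kᵢ−1)/(1+ψ₁(Kᵢ−1)) = 0.
Check two-phase: ΣzᵢKᵢ = 1.331 > 1 and Σzᵢ/Kᵢ = 1.352 > 1, so g(0) = 0.331 > 0 and g(1) = -0.352 < 0.
Newton iteration, ψ₁⁰ = 0.35:
  ψ₁ = 0.350: g = 0.1704, g' = -0.441 → ψ₁ = 0.736
  ψ₁ = 0.736: g = -0.0372, g' = -0.736 → ψ₁ = 0.686
  ψ₁ = 0.686: g = -0.0022, g' = -0.655 → ψ₁ = 0.682
Converged at ψ₁ = 0.682.
Drum-1 compositions:
  1: x = 0.072, y = 0.172
  2: x = 0.496, y = 0.720
  3: x = 0.433, y = 0.108
Drum-2 feed = drum-1 liquid: z₂ = (0.0718, 0.4955, 0.4327).
Drum 2:
Rachford–Rice: g(ψ₂) = Σ zᵢ(Kᵢ−1)/(1+ψ₂(Kᵢ−1)) = 0.
Check two-phase: ΣzᵢKᵢ = 1.730 > 1 and Σzᵢ/Kᵢ = 1.218 > 1, so g(0) = 0.730 > 0 and g(1) = -0.218 < 0.
Newton iteration, ψ₂⁰ = 0.66:
  ψ₂ = 0.660: g = 0.0544, g' = -0.719 → ψ₂ = 0.736
  ψ₂ = 0.736: g = -0.0004, g' = -0.733 → ψ₂ = 0.735
Converged at ψ₂ = 0.735.
  1: x = 0.022, y = 0.090
  2: x = 0.234, y = 0.590
  3: x = 0.744, y = 0.321

y_2 (drum 2) = 0.590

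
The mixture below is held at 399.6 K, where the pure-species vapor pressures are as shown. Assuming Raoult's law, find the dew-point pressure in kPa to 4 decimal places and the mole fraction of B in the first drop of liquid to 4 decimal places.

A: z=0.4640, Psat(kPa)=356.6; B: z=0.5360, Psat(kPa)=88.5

At the dew point ψ → 1, so Σzᵢ/Kᵢ = 1 with Kᵢ = Pᵢˢᵃᵗ/P ⇒ 1/P = Σzᵢ/Pᵢˢᵃᵗ.
1/P = 0.4640/356.6 + 0.5360/88.5 = 0.0073577 ⇒ P = 135.9125 kPa
xᵢ = zᵢP/Pᵢˢᵃᵗ ⇒ x_B = 0.5360·135.9125/88.5 = 0.8232

Pdew = 135.9125 kPa, x_B = 0.8232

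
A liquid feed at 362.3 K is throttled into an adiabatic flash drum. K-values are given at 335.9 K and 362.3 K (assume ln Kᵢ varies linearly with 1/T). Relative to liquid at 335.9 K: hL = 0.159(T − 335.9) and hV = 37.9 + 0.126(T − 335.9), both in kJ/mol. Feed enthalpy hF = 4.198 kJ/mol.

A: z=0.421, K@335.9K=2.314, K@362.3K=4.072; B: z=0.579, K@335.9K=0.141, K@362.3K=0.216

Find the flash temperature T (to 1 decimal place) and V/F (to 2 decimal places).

Adiabatic flash: solve Rachford–Rice at each trial T, then check hF = ψ·hV(T) + (1−ψ)·hL(T).
  T = 335.9 K: K = (2.314, 0.141), RR gives ψ = 0.049, H_out = 1.875 kJ/mol
  T = 362.3 K: K = (4.072, 0.216), RR gives ψ = 0.349, H_out = 17.103 kJ/mol
  T = 349.1 K: K = (3.103, 0.176), RR gives ψ = 0.236, H_out = 10.922 kJ/mol
  T = 342.5 K: K = (2.687, 0.158), RR gives ψ = 0.157, H_out = 6.954 kJ/mol
  T = 339.2 K: K = (2.495, 0.149), RR gives ψ = 0.108, H_out = 4.594 kJ/mol
  T = 337.5 K: K = (2.401, 0.145), RR gives ψ = 0.079, H_out = 3.244 kJ/mol
Linear interpolation between T = 337.5 (H_out = 3.244) and T = 339.2 (H_out = 4.594) on hF = 4.198 gives T ≈ 338.7 K, at which ψ = 0.10.

T = 338.7 K, V/F = 0.10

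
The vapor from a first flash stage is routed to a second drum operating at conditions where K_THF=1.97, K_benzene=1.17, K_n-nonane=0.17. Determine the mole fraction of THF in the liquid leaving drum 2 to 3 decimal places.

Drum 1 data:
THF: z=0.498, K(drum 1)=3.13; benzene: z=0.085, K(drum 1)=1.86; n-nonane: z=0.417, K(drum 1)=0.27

x_THF (drum 2) = 0.409

Drum 1:
Newton iteration, ψ₁⁰ = 0.69:
  ψ₁ = 0.690: g = -0.1380, g' = -1.297 → ψ₁ = 0.584
  ψ₁ = 0.584: g = -0.0088, g' = -1.151 → ψ₁ = 0.576
Converged at ψ₁ = 0.576.
Drum-1 compositions:
  THF: x = 0.224, y = 0.700
  benzene: x = 0.057, y = 0.106
  n-nonane: x = 0.720, y = 0.194
Drum-2 feed = drum-1 vapor: z₂ = (0.7000, 0.1057, 0.1943).
Drum 2:
Rachford–Rice: g(ψ₂) = Σ zᵢ(Kᵢ−1)/(1+ψ₂(Kᵢ−1)) = 0.
Feasibility: ΣzᵢKᵢ = 1.536, Σzᵢ/Kᵢ = 1.588 — both > 1, two phases present.
Newton–Raphson from ψ₂ = 0.5:
  ψ₂ = 0.500: g = 0.1982, g' = -0.692 → ψ₂ = 0.786
  ψ₂ = 0.786: g = -0.0631, g' = -1.323 → ψ₂ = 0.739
  ψ₂ = 0.739: g = -0.0051, g' = -1.120 → ψ₂ = 0.734
Converged at ψ₂ = 0.734.
  THF: x = 0.409, y = 0.806
  benzene: x = 0.094, y = 0.110
  n-nonane: x = 0.497, y = 0.085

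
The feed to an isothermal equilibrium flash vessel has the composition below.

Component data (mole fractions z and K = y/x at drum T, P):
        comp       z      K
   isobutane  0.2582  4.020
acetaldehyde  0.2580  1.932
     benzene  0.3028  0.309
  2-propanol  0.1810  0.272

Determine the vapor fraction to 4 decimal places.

ψ = 0.4503

Rachford–Rice: g(ψ) = Σ zᵢ(Kᵢ−1)/(1+ψ(Kᵢ−1)) = 0.
g(0) = ΣzᵢKᵢ − 1 = 0.6792 and g(1) = 1 − Σzᵢ/Kᵢ = -0.8431, so a root lies in (0, 1).
Newton–Raphson from ψ = 0.61:
  ψ = 0.6100: g = -0.17106, g' = -1.1250 → ψ = 0.4579
  ψ = 0.4579: g = -0.00802, g' = -1.0501 → ψ = 0.4503
Converged at ψ = 0.4503.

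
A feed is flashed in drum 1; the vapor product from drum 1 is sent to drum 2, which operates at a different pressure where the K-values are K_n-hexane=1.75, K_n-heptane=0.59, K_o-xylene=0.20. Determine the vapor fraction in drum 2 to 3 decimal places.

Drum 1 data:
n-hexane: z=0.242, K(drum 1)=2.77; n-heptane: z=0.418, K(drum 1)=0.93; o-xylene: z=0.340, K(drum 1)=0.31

V/F (drum 2) = 0.246

Drum 1:
Material balance + equilibrium reduce to Σ zᵢ(Kᵢ−1)/(1+ψ₁(Kᵢ−1)) = 0.
Check two-phase: ΣzᵢKᵢ = 1.164 > 1 and Σzᵢ/Kᵢ = 1.634 > 1, so g(0) = 0.164 > 0 and g(1) = -0.634 < 0.
Newton–Raphson from ψ₁ = 0.58:
  ψ₁ = 0.580: g = -0.2103, g' = -0.637 → ψ₁ = 0.250
  ψ₁ = 0.250: g = -0.0162, g' = -0.603 → ψ₁ = 0.223
Converged at ψ₁ = 0.223.
Drum-1 compositions:
  n-hexane: x = 0.173, y = 0.481
  n-heptane: x = 0.425, y = 0.395
  o-xylene: x = 0.402, y = 0.125
Drum-2 feed = drum-1 vapor: z₂ = (0.4805, 0.3949, 0.1246).
Drum 2:
Newton iteration, ψ₂⁰ = 0.5:
  ψ₂ = 0.500: g = -0.1077, g' = -0.469 → ψ₂ = 0.271
  ψ₂ = 0.271: g = -0.0098, g' = -0.401 → ψ₂ = 0.246
Converged at ψ₂ = 0.246.
  n-hexane: x = 0.406, y = 0.710
  n-heptane: x = 0.439, y = 0.259
  o-xylene: x = 0.155, y = 0.031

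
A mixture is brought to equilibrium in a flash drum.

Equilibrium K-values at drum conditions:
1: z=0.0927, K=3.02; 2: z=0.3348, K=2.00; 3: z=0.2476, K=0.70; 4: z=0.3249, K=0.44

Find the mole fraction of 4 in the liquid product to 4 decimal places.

x_4 = 0.4343

Material balance + equilibrium reduce to Σ zᵢ(Kᵢ−1)/(1+ψ(Kᵢ−1)) = 0.
Feasibility: ΣzᵢKᵢ = 1.2658, Σzᵢ/Kᵢ = 1.2902 — both > 1, two phases present.
Newton iteration, ψ⁰ = 0.4:
  ψ = 0.4000: g = 0.02384, g' = -0.4845 → ψ = 0.4492
  ψ = 0.4492: g = 0.00025, g' = -0.4750 → ψ = 0.4497
Converged at ψ = 0.4497.
Compositions from xᵢ = zᵢ/(1+ψ(Kᵢ−1)), yᵢ = Kᵢxᵢ:
  1: x = 0.0486, y = 0.1467
  2: x = 0.2309, y = 0.4619
  3: x = 0.2862, y = 0.2004
  4: x = 0.4343, y = 0.1911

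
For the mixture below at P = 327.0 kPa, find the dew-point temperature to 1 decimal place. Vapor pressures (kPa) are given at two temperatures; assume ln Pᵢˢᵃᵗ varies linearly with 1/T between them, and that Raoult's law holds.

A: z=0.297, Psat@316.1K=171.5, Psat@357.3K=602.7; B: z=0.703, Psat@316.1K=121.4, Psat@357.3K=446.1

T = 343.7 K

Dew-point temperature: Σzᵢ·P/Pᵢˢᵃᵗ(T) = 1. Interpolate ln Pᵢˢᵃᵗ = aᵢ + bᵢ/T.
  T = 316.1 K: ΣzᵢP/Pᵢˢᵃᵗ = 2.4599
  T = 357.3 K: ΣzᵢP/Pᵢˢᵃᵗ = 0.6765
  T = 336.7 K: ΣzᵢP/Pᵢˢᵃᵗ = 1.2400
  T = 347.0 K: ΣzᵢP/Pᵢˢᵃᵗ = 0.9076
  T = 341.9 K: ΣzᵢP/Pᵢˢᵃᵗ = 1.0568
  T = 344.4 K: ΣzᵢP/Pᵢˢᵃᵗ = 0.9803
  T = 343.1 K: ΣzᵢP/Pᵢˢᵃᵗ = 1.0192
Interpolating between 343.1 K and 344.4 K gives T ≈ 343.7 K.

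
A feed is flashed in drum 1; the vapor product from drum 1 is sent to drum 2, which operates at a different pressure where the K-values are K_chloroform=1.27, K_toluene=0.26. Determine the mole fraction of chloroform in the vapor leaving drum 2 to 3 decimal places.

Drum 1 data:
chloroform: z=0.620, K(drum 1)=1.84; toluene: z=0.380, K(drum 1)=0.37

y_chloroform (drum 2) = 0.930

Drum 1:
Rachford–Rice: g(ψ₁) = Σ zᵢ(Kᵢ−1)/(1+ψ₁(Kᵢ−1)) = 0.
Feasibility: ΣzᵢKᵢ = 1.281, Σzᵢ/Kᵢ = 1.364 — both > 1, two phases present.
Newton–Raphson from ψ₁ = 0.5:
  ψ₁ = 0.500: g = 0.0173, g' = -0.538 → ψ₁ = 0.532
Converged at ψ₁ = 0.532.
Drum-1 compositions:
  chloroform: x = 0.429, y = 0.789
  toluene: x = 0.571, y = 0.211
Drum-2 feed = drum-1 vapor: z₂ = (0.7886, 0.2114).
Drum 2:
Binary case is linear: z₁(K₁−1)(1+ψ₂(K₂−1)) + z₂(K₂−1)(1+ψ₂(K₁−1)) = 0
⇒ ψ₂ = [z₁(K₁−1)+z₂(K₂−1)] / [−(K₁−1)(K₂−1)] = 0.0565/0.1998 = 0.283
  chloroform: x = 0.733, y = 0.930
  toluene: x = 0.267, y = 0.070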